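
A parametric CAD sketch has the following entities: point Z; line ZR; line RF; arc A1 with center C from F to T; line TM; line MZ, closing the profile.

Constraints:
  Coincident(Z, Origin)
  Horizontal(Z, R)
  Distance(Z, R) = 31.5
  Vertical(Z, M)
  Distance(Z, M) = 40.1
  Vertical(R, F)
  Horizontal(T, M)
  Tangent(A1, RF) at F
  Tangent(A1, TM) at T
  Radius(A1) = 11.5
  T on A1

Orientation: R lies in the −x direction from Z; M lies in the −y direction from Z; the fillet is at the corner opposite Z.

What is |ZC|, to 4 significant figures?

34.90

Z is at the origin; ZR is horizontal with |ZR| = 31.5 and R on the −x side, so R = (-31.50, 0.000). Z and M share the same x with |ZM| = 40.1 and M on the −y side, so M = (0.000, -40.10). The virtual corner opposite Z is at (-31.50, -40.10). Since A1 is tangent to RF there, CF ⟂ RF and tangency of A1 to TM means the radius CT is perpendicular to TM, with radius 11.5, so the center C sits 11.5 in from both sides at C = (-20.00, -28.60). Then |ZC| = |C − Z| = 34.90.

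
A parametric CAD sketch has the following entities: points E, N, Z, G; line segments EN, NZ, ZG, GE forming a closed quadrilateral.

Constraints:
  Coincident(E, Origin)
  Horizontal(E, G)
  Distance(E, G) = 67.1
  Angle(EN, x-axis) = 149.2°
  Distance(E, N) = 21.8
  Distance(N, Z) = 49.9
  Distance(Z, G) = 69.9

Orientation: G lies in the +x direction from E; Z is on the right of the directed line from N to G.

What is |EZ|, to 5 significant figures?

33.015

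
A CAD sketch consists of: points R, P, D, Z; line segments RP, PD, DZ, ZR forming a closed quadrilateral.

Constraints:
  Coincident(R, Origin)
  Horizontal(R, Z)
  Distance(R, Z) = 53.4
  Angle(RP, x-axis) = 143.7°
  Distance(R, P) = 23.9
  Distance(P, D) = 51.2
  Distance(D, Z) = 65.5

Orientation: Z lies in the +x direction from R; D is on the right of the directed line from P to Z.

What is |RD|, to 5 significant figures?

34.301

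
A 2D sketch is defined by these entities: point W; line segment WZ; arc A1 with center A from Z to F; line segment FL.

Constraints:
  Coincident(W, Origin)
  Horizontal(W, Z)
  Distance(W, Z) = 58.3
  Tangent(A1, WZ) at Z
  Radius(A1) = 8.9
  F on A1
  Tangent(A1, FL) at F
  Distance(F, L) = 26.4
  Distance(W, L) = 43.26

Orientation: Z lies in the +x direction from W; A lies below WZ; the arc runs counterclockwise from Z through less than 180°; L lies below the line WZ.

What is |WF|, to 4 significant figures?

51.28

W is at the origin; WZ is horizontal with |WZ| = 58.3 and Z on the +x side, so Z = (58.30, 0.000). The tangent condition forces AZ to be normal to WZ, so A = Z + (0, -8.9) = (58.30, -8.900). Since AF ⟂ FL (tangency), |AL| = √(8.9² + 26.4²) = 27.86 regardless of where F sits on A1. So L lies on both circle(W, 43.26) and circle(A, 27.86); the below-WZ intersection is L = (35.43, -24.82). F is the foot of the tangent from L: F = (51.15, -3.602).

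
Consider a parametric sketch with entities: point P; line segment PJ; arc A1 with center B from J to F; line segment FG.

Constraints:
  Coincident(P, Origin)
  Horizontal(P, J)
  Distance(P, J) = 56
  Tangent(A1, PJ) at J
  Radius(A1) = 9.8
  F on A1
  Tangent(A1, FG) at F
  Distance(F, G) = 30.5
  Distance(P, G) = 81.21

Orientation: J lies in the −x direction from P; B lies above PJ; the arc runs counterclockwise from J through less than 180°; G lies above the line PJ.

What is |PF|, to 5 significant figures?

52.278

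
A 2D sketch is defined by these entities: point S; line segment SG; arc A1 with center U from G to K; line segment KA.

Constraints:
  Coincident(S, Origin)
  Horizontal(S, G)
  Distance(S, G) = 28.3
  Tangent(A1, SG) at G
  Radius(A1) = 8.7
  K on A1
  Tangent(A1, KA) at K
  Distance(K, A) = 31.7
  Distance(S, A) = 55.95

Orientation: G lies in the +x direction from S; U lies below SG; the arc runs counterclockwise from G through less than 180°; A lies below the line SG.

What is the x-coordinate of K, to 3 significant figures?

21.2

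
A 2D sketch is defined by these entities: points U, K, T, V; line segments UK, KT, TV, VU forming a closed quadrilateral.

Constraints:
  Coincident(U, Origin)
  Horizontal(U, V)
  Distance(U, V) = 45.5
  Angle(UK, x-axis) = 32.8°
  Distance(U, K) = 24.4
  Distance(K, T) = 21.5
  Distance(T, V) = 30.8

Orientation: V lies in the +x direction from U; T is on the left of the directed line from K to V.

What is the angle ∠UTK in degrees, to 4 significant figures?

7.664°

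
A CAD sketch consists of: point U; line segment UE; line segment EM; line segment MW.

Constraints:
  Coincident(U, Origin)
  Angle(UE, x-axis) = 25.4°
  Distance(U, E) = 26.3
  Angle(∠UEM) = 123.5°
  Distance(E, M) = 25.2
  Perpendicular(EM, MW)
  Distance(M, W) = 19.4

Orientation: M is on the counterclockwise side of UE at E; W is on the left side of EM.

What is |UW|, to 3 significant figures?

39.8

U is at the origin; UE runs at 25.4° with length 26.3, so E = 26.3·(cos 25.4°, sin 25.4°) = (23.8, 11.3). ∠UEM = 123.5°, so EM runs at 25.4° + (180° − 123.5°) = 81.9° from the x-axis; with |EM| = 25.2, M = E + 25.2·(cos 81.9°, sin 81.9°) = (27.3, 36.2). The perpendicularity gives MW at right angles to EM; with |MW| = 19.4 on the left of EM, W = M + 19.4·(-0.990, 0.141) = (8.10, 39.0). Then |UW| = |W − U| = 39.8.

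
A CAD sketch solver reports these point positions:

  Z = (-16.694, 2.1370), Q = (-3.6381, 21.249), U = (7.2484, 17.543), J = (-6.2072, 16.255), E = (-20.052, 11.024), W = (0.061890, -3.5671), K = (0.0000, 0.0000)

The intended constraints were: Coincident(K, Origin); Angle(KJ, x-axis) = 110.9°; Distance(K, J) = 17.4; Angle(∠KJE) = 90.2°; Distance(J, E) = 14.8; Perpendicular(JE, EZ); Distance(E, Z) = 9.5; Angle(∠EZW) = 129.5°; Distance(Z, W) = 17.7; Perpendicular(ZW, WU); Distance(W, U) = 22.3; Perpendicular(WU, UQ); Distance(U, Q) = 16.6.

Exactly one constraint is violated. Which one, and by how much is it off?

Distance(U, Q) = 16.6 — off by 5.10.

K = (0.00, 0.00) ✓; KJ at 110.9° ✓; |KJ| = 17.40 ✓; ∠KJE = 90.20° ✓; |JE| = 14.80 ✓; ∠(JE, EZ) = 90.00° ✓; |EZ| = 9.500 ✓; ∠EZW = 129.5° ✓; |ZW| = 17.70 ✓; ∠(ZW, WU) = 90.00° ✓; |WU| = 22.30 ✓; ∠(WU, UQ) = 90.00° ✓; |UQ| = 11.50 ✗.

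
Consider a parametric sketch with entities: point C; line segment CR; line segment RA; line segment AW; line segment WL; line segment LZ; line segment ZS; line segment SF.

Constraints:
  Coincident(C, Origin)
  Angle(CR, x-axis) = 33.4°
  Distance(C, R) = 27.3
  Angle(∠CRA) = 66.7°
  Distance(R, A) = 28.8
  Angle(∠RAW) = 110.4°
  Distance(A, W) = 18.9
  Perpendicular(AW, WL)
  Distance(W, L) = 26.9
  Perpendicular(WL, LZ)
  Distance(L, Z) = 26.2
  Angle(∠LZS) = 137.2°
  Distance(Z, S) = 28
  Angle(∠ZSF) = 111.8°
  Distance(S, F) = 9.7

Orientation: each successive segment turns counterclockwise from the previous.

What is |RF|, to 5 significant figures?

31.608

C is at the origin; CR runs at 33.4° with length 27.3, so R = (22.791, 15.028). ∠CRA = 66.7° gives RA at 146.70° from the x-axis; with |RA| = 28.8, A = (-1.2799, 30.840). ∠RAW = 110.4° gives AW at -143.70° from the x-axis; with |AW| = 18.9, W = (-16.512, 19.651). AW is perpendicular to WL, so WL runs at -53.700°; with |WL| = 26.9, L = (-0.58680, -2.0285). WL is perpendicular to LZ, so LZ runs at 36.300°; with |LZ| = 26.2, Z = (20.529, 13.482). ∠LZS = 137.2° gives ZS at 79.100° from the x-axis; with |ZS| = 28.0, S = (25.823, 40.977). ∠ZSF = 111.8° gives SF at 147.30° from the x-axis; with |SF| = 9.7, F = (17.661, 46.217). Then |RF| = |F − R| = 31.608.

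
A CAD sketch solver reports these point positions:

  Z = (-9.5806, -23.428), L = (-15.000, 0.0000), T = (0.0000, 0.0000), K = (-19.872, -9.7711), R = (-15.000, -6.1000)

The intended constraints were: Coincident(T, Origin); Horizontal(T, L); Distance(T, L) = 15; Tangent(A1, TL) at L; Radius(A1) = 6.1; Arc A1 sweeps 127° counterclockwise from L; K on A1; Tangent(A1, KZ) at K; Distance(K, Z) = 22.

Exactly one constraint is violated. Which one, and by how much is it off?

Distance(K, Z) = 22 — off by 4.90.

T = (0.00, 0.00) ✓; T.y = 0.00, L.y = 0.00 ✓; |TL| = 15.00 ✓; ∠(RL, LT) = 90.00° ✓; |RL| = 6.100 ✓; bearing(R→K) − bearing(R→L) = 127.0° ✓; |RK| = 6.100 ✓; ∠(RK, KZ) = 90.00° ✓; |KZ| = 17.10 ✗.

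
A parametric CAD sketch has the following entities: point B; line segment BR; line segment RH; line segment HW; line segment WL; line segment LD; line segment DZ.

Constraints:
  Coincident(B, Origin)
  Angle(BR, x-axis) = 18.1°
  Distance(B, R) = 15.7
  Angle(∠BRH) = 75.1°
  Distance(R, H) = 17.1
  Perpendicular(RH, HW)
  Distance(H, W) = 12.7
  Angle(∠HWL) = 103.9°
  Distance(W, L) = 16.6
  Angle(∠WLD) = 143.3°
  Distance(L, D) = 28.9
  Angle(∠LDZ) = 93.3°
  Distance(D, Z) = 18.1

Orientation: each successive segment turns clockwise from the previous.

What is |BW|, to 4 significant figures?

13.29

B is at the origin; BR runs at 18.1° with length 15.7, so R = (14.92, 4.878). ∠BRH = 75.1° gives RH at -86.80° from the x-axis; with |RH| = 17.1, H = (15.88, -12.20). RH is perpendicular to HW, so HW runs at -176.8°; with |HW| = 12.7, W = (3.197, -12.90). Then |BW| = |W − B| = 13.29.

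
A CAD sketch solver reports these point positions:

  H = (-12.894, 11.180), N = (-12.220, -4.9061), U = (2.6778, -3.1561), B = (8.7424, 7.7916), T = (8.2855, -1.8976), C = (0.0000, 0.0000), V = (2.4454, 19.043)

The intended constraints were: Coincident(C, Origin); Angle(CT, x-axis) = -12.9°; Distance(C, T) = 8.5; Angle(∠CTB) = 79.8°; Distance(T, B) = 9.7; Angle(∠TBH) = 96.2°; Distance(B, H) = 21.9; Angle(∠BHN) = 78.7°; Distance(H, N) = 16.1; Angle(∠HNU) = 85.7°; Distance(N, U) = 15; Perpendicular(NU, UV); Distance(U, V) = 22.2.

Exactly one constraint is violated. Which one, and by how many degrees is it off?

Perpendicular(NU, UV) — off by 6.10°.

C = (0.00, 0.00) ✓; CT at -12.90° ✓; |CT| = 8.500 ✓; ∠CTB = 79.80° ✓; |TB| = 9.700 ✓; ∠TBH = 96.20° ✓; |BH| = 21.90 ✓; ∠BHN = 78.70° ✓; |HN| = 16.10 ✓; ∠HNU = 85.70° ✓; |NU| = 15.00 ✓; ∠(NU, UV) = 83.90° ✗; |UV| = 22.20 ✓.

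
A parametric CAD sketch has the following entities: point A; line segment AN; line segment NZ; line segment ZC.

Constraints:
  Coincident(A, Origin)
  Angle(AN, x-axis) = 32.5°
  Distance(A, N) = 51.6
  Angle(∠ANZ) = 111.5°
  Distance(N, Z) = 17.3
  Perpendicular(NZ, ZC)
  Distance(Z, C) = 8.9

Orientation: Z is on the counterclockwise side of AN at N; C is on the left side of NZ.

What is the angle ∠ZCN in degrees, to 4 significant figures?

62.78°

A is at the origin; AN runs at 32.5° with length 51.6, so N = 51.6·(cos 32.5°, sin 32.5°) = (43.52, 27.72). ∠ANZ = 111.5°, so NZ runs at 32.5° + (180° − 111.5°) = 101.0° from the x-axis; with |NZ| = 17.3, Z = N + 17.3·(cos 101.0°, sin 101.0°) = (40.22, 44.71). NZ ⟂ ZC; with |ZC| = 8.9 on the left of NZ, C = Z + 8.9·(-0.9816, -0.1908) = (31.48, 43.01). Then cos ∠ZCN = CZ·CN / (|CZ||CN|), giving 62.78°.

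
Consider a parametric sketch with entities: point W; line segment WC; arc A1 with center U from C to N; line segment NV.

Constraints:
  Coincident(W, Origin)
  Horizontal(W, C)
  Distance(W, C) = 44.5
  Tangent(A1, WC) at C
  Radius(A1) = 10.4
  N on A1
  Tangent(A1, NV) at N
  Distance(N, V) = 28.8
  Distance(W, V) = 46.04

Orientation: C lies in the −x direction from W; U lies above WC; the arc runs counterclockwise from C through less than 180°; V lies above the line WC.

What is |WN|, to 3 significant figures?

35.3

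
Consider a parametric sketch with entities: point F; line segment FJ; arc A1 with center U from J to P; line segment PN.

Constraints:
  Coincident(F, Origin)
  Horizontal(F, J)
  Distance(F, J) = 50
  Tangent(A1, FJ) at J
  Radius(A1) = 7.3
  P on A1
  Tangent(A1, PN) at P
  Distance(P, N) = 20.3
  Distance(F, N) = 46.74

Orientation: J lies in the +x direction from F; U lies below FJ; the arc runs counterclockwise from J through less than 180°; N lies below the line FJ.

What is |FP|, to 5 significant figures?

43.240

Checks: |UP| = 7.300 ✓; ∠(UP, PN) = 90.00° ✓; |PN| = 20.30 ✓; |FN| = 46.74 ✓.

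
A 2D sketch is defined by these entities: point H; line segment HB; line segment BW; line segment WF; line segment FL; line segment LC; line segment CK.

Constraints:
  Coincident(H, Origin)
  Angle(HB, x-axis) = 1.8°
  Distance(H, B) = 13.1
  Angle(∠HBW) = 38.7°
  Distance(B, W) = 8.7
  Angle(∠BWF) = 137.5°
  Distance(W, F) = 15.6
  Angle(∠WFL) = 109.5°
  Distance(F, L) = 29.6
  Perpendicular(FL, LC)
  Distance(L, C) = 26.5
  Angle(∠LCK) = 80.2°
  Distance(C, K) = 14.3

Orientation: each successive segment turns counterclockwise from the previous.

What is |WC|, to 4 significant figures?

36.75

H is at the origin; HB runs at 1.8° with length 13.1, so B = (13.09, 0.4115). ∠HBW = 38.7° gives BW at 143.1° from the x-axis; with |BW| = 8.7, W = (6.136, 5.635). ∠BWF = 137.5° gives WF at -174.4° from the x-axis; with |WF| = 15.6, F = (-9.389, 4.113). ∠WFL = 109.5° gives FL at -103.9° from the x-axis; with |FL| = 29.6, L = (-16.50, -24.62). The perpendicularity gives LC at right angles to FL, so LC runs at -13.90°; with |LC| = 26.5, C = (9.224, -30.99). Then |WC| = |C − W| = 36.75.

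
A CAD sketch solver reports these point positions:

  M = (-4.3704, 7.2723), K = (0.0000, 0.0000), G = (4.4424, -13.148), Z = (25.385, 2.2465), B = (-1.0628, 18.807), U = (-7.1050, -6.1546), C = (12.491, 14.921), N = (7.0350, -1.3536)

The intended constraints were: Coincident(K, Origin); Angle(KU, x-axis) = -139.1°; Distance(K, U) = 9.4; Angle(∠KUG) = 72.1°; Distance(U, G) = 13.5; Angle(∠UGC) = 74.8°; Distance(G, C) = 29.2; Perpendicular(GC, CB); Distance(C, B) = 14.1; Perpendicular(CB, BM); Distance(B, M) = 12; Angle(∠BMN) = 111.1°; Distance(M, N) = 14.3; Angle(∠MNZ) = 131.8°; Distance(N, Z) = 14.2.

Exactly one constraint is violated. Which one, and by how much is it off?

Distance(N, Z) = 14.2 — off by 4.50.

K = (0.00, 0.00) ✓; KU at -139.1° ✓; |KU| = 9.400 ✓; ∠KUG = 72.10° ✓; |UG| = 13.50 ✓; ∠UGC = 74.80° ✓; |GC| = 29.20 ✓; ∠(GC, CB) = 90.00° ✓; |CB| = 14.10 ✓; ∠(CB, BM) = 90.00° ✓; |BM| = 12.00 ✓; ∠BMN = 111.1° ✓; |MN| = 14.30 ✓; ∠MNZ = 131.8° ✓; |NZ| = 18.70 ✗.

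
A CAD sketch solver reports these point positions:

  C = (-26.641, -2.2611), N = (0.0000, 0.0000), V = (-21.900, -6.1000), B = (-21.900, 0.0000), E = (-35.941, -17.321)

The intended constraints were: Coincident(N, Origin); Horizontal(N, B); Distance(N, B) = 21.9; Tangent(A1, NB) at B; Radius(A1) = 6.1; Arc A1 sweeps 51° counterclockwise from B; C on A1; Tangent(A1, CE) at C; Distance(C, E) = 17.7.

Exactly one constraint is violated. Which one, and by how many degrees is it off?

Tangent(A1, CE) at C — off by 7.30°.

N = (0.00, 0.00) ✓; N.y = 0.00, B.y = 0.00 ✓; |NB| = 21.90 ✓; ∠(VB, BN) = 90.00° ✓; |VB| = 6.100 ✓; bearing(V→C) − bearing(V→B) = 51.00° ✓; |VC| = 6.100 ✓; ∠(VC, CE) = 82.70° ✗; |CE| = 17.70 ✓.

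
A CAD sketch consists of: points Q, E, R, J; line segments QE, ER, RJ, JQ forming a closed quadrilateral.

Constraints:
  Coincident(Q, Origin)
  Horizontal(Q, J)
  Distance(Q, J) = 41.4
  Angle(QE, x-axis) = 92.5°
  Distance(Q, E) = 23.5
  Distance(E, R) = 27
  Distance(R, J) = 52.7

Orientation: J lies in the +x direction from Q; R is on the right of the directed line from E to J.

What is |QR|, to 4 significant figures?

11.38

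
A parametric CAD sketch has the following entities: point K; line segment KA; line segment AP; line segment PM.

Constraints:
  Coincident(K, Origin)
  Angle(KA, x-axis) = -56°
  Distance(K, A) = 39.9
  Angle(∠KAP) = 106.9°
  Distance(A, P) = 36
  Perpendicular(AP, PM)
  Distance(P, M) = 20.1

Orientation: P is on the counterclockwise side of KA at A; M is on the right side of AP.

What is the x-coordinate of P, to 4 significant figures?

56.72

K is at the origin; KA runs at -56.0° with length 39.9, so A = 39.9·(cos -56.0°, sin -56.0°) = (22.31, -33.08). ∠KAP = 106.9°, so AP runs at -56.0° + (180° − 106.9°) = 17.10° from the x-axis; with |AP| = 36.0, P = A + 36.0·(cos 17.10°, sin 17.10°) = (56.72, -22.49). So P.x = 56.72.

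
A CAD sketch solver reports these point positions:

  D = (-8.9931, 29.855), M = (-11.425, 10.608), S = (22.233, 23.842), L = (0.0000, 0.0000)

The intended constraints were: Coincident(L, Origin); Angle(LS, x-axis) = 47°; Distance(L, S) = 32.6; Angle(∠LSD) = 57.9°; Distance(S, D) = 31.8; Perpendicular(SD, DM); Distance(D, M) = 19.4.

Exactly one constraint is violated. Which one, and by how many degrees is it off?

Perpendicular(SD, DM) — off by 3.70°.

L = (0.00, 0.00) ✓; LS at 47.00° ✓; |LS| = 32.60 ✓; ∠LSD = 57.90° ✓; |SD| = 31.80 ✓; ∠(SD, DM) = 93.70° ✗; |DM| = 19.40 ✓.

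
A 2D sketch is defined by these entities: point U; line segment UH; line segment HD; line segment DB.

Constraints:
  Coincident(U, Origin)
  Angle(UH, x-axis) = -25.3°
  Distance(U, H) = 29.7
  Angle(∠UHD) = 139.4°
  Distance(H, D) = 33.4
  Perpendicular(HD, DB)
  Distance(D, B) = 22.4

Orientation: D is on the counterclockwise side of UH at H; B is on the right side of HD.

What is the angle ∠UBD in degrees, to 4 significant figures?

53.28°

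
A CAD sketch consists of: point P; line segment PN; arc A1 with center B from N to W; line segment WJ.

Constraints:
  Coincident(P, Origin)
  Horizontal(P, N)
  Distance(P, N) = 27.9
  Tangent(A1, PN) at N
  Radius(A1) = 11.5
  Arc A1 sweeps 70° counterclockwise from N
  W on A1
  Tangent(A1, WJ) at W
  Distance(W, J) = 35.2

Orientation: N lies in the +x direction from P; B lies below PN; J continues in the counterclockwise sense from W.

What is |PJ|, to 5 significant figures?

40.957

On A1, N sits at bearing 90° from B; a 70° counterclockwise sweep puts W at bearing 160°, so W = B + 11.5·(cos 160°, sin 160°) = (17.094, -7.5668). The tangent condition forces BW to be normal to WJ, so WJ runs along (−sin 160°, cos 160°); with |WJ| = 35.2, J = (5.0544, -40.644). Then |PJ| = |J − P| = 40.957.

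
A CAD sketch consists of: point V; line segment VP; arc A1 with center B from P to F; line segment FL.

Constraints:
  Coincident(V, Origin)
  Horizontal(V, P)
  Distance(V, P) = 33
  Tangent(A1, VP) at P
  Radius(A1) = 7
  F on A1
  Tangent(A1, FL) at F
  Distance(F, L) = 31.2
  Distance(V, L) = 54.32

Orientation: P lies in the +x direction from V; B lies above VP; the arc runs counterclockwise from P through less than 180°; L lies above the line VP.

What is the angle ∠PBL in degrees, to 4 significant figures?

170.5°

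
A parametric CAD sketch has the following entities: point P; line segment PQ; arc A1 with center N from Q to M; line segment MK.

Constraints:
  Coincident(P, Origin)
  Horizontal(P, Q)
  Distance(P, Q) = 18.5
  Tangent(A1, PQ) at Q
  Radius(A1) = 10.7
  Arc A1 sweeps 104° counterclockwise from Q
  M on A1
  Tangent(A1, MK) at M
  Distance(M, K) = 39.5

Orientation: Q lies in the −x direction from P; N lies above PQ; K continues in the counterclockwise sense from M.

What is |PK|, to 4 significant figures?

54.56

P is at the origin; P and Q share the same y with |PQ| = 18.5 and Q on the −x side, so Q = (-18.50, 0.000). Since A1 is tangent to PQ there, NQ ⟂ PQ, so N = Q + (0, 10.7) = (-18.50, 10.70). On A1, Q sits at bearing -90° from N; a 104° counterclockwise sweep puts M at bearing 14°, so M = N + 10.7·(cos 14°, sin 14°) = (-8.118, 13.29). A1 meets MK tangentially, so NM is at right angles to MK, so MK runs along (−sin 14°, cos 14°); with |MK| = 39.5, K = (-17.67, 51.62). Then |PK| = |K − P| = 54.56.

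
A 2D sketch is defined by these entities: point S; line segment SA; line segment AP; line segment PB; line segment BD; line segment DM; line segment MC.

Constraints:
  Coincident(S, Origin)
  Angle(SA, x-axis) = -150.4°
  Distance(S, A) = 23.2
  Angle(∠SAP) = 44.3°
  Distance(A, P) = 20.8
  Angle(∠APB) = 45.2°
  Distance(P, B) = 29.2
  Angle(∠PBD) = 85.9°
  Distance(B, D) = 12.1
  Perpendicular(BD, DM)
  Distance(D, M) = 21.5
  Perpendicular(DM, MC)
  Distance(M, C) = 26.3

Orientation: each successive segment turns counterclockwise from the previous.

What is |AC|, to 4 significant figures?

31.02

S is at the origin; SA runs at -150.4° with length 23.2, so A = (-20.17, -11.46). ∠SAP = 44.3° gives AP at -14.70° from the x-axis; with |AP| = 20.8, P = (-0.05311, -16.74). ∠APB = 45.2° gives PB at 120.1° from the x-axis; with |PB| = 29.2, B = (-14.70, 8.525). ∠PBD = 85.9° gives BD at -145.8° from the x-axis; with |BD| = 12.1, D = (-24.70, 1.724). BD ⟂ DM, so DM runs at -55.80°; with |DM| = 21.5, M = (-12.62, -16.06). The perpendicularity gives MC at right angles to DM, so MC runs at 34.20°; with |MC| = 26.3, C = (9.132, -1.276). Then |AC| = |C − A| = 31.02.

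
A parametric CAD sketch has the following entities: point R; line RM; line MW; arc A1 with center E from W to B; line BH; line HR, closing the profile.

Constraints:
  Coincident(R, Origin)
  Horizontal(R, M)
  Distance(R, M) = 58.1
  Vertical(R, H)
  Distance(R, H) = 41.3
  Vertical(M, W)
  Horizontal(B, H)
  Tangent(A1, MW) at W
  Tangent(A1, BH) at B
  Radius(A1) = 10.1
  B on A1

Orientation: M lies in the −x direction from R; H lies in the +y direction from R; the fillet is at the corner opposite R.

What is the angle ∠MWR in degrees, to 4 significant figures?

61.76°

R is at the origin; R and M share the same y with |RM| = 58.1 and M on the −x side, so M = (-58.10, 0.000). RH is vertical with |RH| = 41.3 and H on the +y side, so H = (0.000, 41.30). The virtual corner opposite R is at (-58.10, 41.30). Since A1 is tangent to MW there, EW ⟂ MW and since A1 is tangent to BH there, EB ⟂ BH, with radius 10.1, so the center E sits 10.1 in from both sides at E = (-48.00, 31.20). That places the tangent points at W = (-58.10, 31.20) on MW and B = (-48.00, 41.30) on BH. Then cos ∠MWR = WM·WR / (|WM||WR|), giving 61.76°.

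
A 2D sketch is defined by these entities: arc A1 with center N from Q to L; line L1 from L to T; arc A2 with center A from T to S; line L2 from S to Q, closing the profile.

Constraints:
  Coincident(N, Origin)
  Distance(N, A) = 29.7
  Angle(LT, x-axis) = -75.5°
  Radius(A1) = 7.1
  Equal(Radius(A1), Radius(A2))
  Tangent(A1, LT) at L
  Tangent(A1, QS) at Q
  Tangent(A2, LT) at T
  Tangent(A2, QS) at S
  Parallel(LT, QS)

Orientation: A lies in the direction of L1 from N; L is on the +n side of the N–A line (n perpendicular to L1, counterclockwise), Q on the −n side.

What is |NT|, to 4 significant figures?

30.54

The slot axis is L1's direction at -75.5°, so u = (cos -75.5°, sin -75.5°) = (0.2504, -0.9681) and n = (−sin -75.5°, cos -75.5°) = (0.9681, 0.2504). N is at the origin and A lies 29.7 along u from N, so A = 29.7·u = (7.436, -28.75). Tangency of A1 to both parallel lines with radius 7.1 puts L and Q at N ± 7.1·n: L = (6.874, 1.778), Q = (-6.874, -1.778). Equal radii place T and S the same way about A: T = A + 7.1·n = (14.31, -26.98), S = A − 7.1·n = (0.5624, -30.53). Then |NT| = |T − N| = 30.54.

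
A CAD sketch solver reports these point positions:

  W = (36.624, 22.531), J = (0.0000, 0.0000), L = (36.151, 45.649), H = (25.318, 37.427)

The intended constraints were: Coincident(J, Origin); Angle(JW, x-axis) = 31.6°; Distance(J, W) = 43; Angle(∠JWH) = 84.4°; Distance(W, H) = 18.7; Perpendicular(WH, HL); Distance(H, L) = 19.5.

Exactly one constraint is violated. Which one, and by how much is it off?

Distance(H, L) = 19.5 — off by 5.90.

J = (0.00, 0.00) ✓; JW at 31.60° ✓; |JW| = 43.00 ✓; ∠JWH = 84.40° ✓; |WH| = 18.70 ✓; ∠(WH, HL) = 90.00° ✓; |HL| = 13.60 ✗.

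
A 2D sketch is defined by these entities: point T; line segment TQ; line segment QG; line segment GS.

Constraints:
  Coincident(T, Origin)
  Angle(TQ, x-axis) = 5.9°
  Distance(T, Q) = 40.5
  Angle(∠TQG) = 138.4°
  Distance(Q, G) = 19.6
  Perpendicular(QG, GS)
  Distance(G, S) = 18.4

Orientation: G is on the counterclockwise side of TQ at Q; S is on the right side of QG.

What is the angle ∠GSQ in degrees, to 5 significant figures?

46.809°

∠TQG = 138.4°, so QG runs at 5.9° + (180° − 138.4°) = 47.500° from the x-axis; with |QG| = 19.6, G = Q + 19.6·(cos 47.500°, sin 47.500°) = (53.527, 18.614). QG ⟂ GS; with |GS| = 18.4 on the right of QG, S = G + 18.4·(0.73728, -0.67559) = (67.093, 6.1829). Then cos ∠GSQ = SG·SQ / (|SG||SQ|), giving 46.809°.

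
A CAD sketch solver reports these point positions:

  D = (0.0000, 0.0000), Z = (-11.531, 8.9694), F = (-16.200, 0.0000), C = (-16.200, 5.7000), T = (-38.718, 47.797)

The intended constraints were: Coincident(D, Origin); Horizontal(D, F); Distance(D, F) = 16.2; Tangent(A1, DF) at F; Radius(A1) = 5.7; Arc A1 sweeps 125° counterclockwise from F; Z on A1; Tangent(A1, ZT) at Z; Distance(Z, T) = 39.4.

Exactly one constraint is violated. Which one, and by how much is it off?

Distance(Z, T) = 39.4 — off by 8.00.

D = (0.00, 0.00) ✓; D.y = 0.00, F.y = 0.00 ✓; |DF| = 16.20 ✓; ∠(CF, FD) = 90.00° ✓; |CF| = 5.700 ✓; bearing(C→Z) − bearing(C→F) = 125.0° ✓; |CZ| = 5.700 ✓; ∠(CZ, ZT) = 90.00° ✓; |ZT| = 47.40 ✗.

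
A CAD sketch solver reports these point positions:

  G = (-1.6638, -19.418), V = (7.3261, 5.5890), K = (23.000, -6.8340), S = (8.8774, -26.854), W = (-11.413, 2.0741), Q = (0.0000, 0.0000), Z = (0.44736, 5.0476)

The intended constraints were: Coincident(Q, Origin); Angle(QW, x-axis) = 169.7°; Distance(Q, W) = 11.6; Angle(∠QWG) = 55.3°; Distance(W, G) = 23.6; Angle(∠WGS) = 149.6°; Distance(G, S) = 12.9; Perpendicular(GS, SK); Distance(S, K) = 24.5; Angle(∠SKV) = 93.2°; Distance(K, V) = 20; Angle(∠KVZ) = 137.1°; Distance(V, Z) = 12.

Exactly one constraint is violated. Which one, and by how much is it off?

Distance(V, Z) = 12 — off by 5.10.

Q = (0.00, 0.00) ✓; QW at 169.7° ✓; |QW| = 11.60 ✓; ∠QWG = 55.30° ✓; |WG| = 23.60 ✓; ∠WGS = 149.6° ✓; |GS| = 12.90 ✓; ∠(GS, SK) = 90.00° ✓; |SK| = 24.50 ✓; ∠SKV = 93.20° ✓; |KV| = 20.00 ✓; ∠KVZ = 137.1° ✓; |VZ| = 6.900 ✗.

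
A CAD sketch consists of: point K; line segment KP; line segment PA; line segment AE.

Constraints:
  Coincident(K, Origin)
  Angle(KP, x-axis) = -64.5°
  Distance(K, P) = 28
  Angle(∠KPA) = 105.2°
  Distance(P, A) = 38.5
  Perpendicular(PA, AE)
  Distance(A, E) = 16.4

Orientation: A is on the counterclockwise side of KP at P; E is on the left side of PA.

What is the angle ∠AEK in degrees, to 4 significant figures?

103.0°

K is at the origin; KP runs at -64.5° with length 28.0, so P = 28.0·(cos -64.5°, sin -64.5°) = (12.05, -25.27). ∠KPA = 105.2°, so PA runs at -64.5° + (180° − 105.2°) = 10.30° from the x-axis; with |PA| = 38.5, A = P + 38.5·(cos 10.30°, sin 10.30°) = (49.93, -18.39). PA ⟂ AE; with |AE| = 16.4 on the left of PA, E = A + 16.4·(-0.1788, 0.9839) = (47.00, -2.253). Then cos ∠AEK = EA·EK / (|EA||EK|), giving 103.0°.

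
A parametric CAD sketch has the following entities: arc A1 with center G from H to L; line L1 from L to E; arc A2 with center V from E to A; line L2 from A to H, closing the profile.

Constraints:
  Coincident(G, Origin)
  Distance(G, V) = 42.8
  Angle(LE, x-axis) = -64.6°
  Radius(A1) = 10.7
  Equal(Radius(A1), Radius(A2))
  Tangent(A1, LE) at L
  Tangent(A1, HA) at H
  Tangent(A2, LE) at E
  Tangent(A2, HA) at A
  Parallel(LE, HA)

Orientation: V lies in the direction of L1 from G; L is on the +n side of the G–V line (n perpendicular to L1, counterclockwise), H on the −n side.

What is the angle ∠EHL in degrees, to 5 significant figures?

63.435°

The slot axis is L1's direction at -64.6°, so u = (cos -64.6°, sin -64.6°) = (0.42894, -0.90334) and n = (−sin -64.6°, cos -64.6°) = (0.90334, 0.42894). G is at the origin and V lies 42.8 along u from G, so V = 42.8·u = (18.358, -38.663). Tangency of A1 to both parallel lines with radius 10.7 puts L and H at G ± 10.7·n: L = (9.6657, 4.5896), H = (-9.6657, -4.5896). Equal radii place E and A the same way about V: E = V + 10.7·n = (28.024, -34.073), A = V − 10.7·n = (8.6927, -43.252). Then cos ∠EHL = HE·HL / (|HE||HL|), giving 63.435°.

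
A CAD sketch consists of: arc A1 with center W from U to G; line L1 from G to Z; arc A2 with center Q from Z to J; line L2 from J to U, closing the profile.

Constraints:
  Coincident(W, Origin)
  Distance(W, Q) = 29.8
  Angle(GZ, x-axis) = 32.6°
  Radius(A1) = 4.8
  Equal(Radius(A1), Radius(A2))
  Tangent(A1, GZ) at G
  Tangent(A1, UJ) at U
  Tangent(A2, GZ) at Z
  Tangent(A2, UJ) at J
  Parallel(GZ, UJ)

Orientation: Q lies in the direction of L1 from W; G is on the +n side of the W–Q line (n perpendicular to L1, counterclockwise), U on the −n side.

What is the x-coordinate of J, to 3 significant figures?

27.7

The slot axis is L1's direction at 32.6°, so u = (cos 32.6°, sin 32.6°) = (0.842, 0.539) and n = (−sin 32.6°, cos 32.6°) = (-0.539, 0.842). W is at the origin and Q lies 29.8 along u from W, so Q = 29.8·u = (25.1, 16.1). Tangency of A1 to both parallel lines with radius 4.8 puts G and U at W ± 4.8·n: G = (-2.59, 4.04), U = (2.59, -4.04). Equal radii place Z and J the same way about Q: Z = Q + 4.8·n = (22.5, 20.1), J = Q − 4.8·n = (27.7, 12.0). So J.x = 27.7.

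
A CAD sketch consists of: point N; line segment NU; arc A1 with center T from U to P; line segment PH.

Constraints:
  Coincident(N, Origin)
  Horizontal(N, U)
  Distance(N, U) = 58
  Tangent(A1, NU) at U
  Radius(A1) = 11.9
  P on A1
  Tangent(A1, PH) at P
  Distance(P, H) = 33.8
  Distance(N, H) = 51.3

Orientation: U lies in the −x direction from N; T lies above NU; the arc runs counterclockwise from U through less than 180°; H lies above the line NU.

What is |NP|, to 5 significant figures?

47.590

Checks: N.y = 0.00, U.y = 0.00 ✓; |TP| = 11.90 ✓; ∠(TP, PH) = 90.00° ✓; |PH| = 33.80 ✓; |NH| = 51.30 ✓.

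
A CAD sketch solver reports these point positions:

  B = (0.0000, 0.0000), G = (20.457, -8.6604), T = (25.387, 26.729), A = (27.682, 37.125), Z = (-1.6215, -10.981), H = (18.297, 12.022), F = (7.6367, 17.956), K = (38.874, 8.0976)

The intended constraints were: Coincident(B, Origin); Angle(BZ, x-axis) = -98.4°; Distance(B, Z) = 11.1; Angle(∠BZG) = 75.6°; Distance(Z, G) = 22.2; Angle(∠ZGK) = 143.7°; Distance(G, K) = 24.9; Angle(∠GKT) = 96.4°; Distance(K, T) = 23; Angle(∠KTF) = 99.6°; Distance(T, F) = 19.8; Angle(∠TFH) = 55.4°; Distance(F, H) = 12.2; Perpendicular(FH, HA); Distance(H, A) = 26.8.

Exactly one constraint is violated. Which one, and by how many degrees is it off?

Perpendicular(FH, HA) — off by 8.60°.

B = (0.00, 0.00) ✓; BZ at -98.40° ✓; |BZ| = 11.10 ✓; ∠BZG = 75.60° ✓; |ZG| = 22.20 ✓; ∠ZGK = 143.7° ✓; |GK| = 24.90 ✓; ∠GKT = 96.40° ✓; |KT| = 23.00 ✓; ∠KTF = 99.60° ✓; |TF| = 19.80 ✓; ∠TFH = 55.40° ✓; |FH| = 12.20 ✓; ∠(FH, HA) = 98.60° ✗; |HA| = 26.80 ✓.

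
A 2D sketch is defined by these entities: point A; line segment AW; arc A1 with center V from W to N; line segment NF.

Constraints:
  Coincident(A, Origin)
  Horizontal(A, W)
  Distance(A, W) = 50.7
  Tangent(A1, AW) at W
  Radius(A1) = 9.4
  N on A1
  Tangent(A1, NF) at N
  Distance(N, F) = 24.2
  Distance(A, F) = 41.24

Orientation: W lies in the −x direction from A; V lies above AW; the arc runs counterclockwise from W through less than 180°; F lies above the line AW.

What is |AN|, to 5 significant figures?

42.625

A is at the origin; AW is horizontal with |AW| = 50.7 and W on the −x side, so W = (-50.700, 0.0000). Tangency of A1 to AW means the radius VW is perpendicular to AW, so V = W + (0, 9.4) = (-50.700, 9.4000). Since VN ⟂ NF (tangency), |VF| = √(9.4² + 24.2²) = 25.962 regardless of where N sits on A1. So F lies on both circle(A, 41.24) and circle(V, 25.962); the above-AW intersection is F = (-31.387, 26.750). N is the foot of the tangent from F: N = (-42.312, 5.1564).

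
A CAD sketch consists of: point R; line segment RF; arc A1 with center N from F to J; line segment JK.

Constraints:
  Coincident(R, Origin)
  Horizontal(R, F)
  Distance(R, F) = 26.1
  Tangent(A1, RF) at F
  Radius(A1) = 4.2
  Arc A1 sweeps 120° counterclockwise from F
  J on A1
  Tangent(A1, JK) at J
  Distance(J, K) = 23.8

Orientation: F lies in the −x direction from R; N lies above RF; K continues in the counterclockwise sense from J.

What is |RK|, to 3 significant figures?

43.6

R is at the origin; R and F share the same y with |RF| = 26.1 and F on the −x side, so F = (-26.1, 0.00). A1 meets RF tangentially, so NF is at right angles to RF, so N = F + (0, 4.2) = (-26.1, 4.20). On A1, F sits at bearing -90° from N; a 120° counterclockwise sweep puts J at bearing 30°, so J = N + 4.2·(cos 30°, sin 30°) = (-22.5, 6.30). Tangency of A1 to JK means the radius NJ is perpendicular to JK, so JK runs along (−sin 30°, cos 30°); with |JK| = 23.8, K = (-34.4, 26.9). Then |RK| = |K − R| = 43.6.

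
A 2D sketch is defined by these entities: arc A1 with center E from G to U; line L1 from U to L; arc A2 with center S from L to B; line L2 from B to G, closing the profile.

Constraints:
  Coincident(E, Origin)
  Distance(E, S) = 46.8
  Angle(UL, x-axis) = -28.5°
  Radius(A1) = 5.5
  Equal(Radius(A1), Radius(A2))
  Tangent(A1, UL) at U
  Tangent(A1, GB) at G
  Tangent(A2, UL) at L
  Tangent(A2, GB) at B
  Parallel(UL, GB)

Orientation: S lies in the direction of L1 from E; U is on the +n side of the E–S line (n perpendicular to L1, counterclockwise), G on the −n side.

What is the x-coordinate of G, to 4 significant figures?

-2.624

The slot axis is L1's direction at -28.5°, so u = (cos -28.5°, sin -28.5°) = (0.8788, -0.4772) and n = (−sin -28.5°, cos -28.5°) = (0.4772, 0.8788). E is at the origin and S lies 46.8 along u from E, so S = 46.8·u = (41.13, -22.33). Tangency of A1 to both parallel lines with radius 5.5 puts U and G at E ± 5.5·n: U = (2.624, 4.833), G = (-2.624, -4.833). So G.x = -2.624.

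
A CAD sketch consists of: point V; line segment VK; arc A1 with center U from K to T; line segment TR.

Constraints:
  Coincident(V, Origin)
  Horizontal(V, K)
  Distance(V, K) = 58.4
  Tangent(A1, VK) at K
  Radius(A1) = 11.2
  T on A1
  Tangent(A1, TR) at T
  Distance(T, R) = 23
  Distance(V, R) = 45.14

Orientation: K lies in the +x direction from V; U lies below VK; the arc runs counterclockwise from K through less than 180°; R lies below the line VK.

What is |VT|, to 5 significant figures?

49.016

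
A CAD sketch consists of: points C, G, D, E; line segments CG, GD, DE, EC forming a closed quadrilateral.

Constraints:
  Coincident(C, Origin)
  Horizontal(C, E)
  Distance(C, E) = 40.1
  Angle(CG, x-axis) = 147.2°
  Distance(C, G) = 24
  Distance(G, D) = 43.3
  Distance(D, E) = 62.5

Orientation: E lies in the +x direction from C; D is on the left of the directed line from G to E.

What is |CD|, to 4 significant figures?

49.97

Checks: |CE| = 40.10 ✓; |CG| = 24.00 ✓; |GD| = 43.30 ✓; |DE| = 62.50 ✓.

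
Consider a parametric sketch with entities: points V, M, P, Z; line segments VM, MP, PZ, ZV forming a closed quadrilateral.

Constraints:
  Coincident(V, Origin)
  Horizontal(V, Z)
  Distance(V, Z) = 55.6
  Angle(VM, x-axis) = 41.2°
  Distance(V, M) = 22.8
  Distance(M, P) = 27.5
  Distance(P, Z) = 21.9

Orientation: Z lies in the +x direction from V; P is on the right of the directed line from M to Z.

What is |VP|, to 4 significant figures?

35.16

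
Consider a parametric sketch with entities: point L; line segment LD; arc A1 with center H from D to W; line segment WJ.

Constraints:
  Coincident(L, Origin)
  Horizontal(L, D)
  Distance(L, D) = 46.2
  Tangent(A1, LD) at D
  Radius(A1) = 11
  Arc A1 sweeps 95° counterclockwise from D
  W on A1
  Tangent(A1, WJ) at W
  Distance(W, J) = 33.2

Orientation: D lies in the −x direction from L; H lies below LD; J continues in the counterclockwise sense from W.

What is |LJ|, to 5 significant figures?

70.516

L is at the origin; LD is horizontal with |LD| = 46.2 and D on the −x side, so D = (-46.200, 0.0000). A1 meets LD tangentially, so HD is at right angles to LD, so H = D + (0, -11) = (-46.200, -11.000). On A1, D sits at bearing 90° from H; a 95° counterclockwise sweep puts W at bearing 185°, so W = H + 11.0·(cos 185°, sin 185°) = (-57.158, -11.959). Tangency of A1 to WJ means the radius HW is perpendicular to WJ, so WJ runs along (−sin 185°, cos 185°); with |WJ| = 33.2, J = (-54.265, -45.032). Then |LJ| = |J − L| = 70.516.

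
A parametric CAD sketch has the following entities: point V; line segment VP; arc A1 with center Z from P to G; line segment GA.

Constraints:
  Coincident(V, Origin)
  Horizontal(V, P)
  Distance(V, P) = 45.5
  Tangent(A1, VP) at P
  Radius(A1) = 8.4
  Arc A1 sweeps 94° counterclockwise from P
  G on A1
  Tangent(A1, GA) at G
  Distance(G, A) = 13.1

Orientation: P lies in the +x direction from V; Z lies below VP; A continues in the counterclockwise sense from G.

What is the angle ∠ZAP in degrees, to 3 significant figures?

9.97°

On A1, P sits at bearing 90° from Z; a 94° counterclockwise sweep puts G at bearing 184°, so G = Z + 8.4·(cos 184°, sin 184°) = (37.1, -8.99). A1 meets GA tangentially, so ZG is at right angles to GA, so GA runs along (−sin 184°, cos 184°); with |GA| = 13.1, A = (38.0, -22.1). Then cos ∠ZAP = AZ·AP / (|AZ||AP|), giving 9.97°.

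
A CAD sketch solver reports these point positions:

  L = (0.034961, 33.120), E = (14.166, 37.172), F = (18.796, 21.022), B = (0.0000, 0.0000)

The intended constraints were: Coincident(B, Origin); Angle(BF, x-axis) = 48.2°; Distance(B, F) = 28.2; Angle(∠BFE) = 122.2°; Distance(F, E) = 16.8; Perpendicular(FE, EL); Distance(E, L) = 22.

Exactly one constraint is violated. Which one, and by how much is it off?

Distance(E, L) = 22 — off by 7.30.

B = (0.00, 0.00) ✓; BF at 48.20° ✓; |BF| = 28.20 ✓; ∠BFE = 122.2° ✓; |FE| = 16.80 ✓; ∠(FE, EL) = 90.00° ✓; |EL| = 14.70 ✗.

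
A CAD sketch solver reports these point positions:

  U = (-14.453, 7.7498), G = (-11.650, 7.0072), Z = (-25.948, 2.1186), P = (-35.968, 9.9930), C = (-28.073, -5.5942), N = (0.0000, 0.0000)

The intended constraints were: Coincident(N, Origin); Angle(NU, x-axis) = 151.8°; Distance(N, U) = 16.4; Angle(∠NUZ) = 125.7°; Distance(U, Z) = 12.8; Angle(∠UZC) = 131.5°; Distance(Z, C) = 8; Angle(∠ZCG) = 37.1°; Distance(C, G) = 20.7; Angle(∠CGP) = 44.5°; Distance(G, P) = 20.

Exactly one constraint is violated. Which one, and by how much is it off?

Distance(G, P) = 20 — off by 4.50.

N = (0.00, 0.00) ✓; NU at 151.8° ✓; |NU| = 16.40 ✓; ∠NUZ = 125.7° ✓; |UZ| = 12.80 ✓; ∠UZC = 131.5° ✓; |ZC| = 8.000 ✓; ∠ZCG = 37.10° ✓; |CG| = 20.70 ✓; ∠CGP = 44.50° ✓; |GP| = 24.50 ✗.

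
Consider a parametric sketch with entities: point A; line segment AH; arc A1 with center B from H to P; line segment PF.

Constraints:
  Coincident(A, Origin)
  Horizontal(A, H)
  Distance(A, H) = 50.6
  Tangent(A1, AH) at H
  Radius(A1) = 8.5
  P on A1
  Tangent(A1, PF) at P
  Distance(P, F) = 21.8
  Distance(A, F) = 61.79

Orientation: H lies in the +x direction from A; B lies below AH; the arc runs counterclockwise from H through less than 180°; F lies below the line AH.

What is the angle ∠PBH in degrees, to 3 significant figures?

117°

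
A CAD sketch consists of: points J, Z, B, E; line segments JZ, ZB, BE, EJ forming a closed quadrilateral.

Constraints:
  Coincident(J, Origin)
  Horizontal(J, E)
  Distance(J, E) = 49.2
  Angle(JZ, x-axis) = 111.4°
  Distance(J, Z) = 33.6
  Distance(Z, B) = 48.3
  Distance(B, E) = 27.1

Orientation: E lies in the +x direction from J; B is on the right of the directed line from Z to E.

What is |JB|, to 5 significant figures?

22.364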